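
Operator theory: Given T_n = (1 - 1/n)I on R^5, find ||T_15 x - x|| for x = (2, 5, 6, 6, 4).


T_15 x - x = (1 - 1/15)x - x = -x/15
||x|| = sqrt(117) = 10.8167
||T_15 x - x|| = ||x||/15 = 10.8167/15 = 0.7211

0.7211


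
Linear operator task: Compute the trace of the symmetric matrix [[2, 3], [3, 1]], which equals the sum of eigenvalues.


For a self-adjoint (symmetric) matrix, the eigenvalues are real.
The sum of eigenvalues equals the trace of the matrix.
trace = 2 + 1 = 3

3


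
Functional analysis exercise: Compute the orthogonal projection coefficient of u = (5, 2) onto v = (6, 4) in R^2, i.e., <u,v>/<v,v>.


Computing <u,v> = 5*6 + 2*4 = 38
Computing <v,v> = 6^2 + 4^2 = 52
Projection coefficient = 38/52 = 0.7308

0.7308


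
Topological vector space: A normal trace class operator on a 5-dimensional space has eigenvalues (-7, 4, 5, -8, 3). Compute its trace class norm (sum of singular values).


For a normal operator, singular values equal |eigenvalues|.
Trace norm = sum |lambda_i| = 7 + 4 + 5 + 8 + 3
= 27

27


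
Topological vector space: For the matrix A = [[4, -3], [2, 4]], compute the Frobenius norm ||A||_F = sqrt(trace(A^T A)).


||A||_F^2 = sum a_ij^2
= 4^2 + (-3)^2 + 2^2 + 4^2
= 16 + 9 + 4 + 16 = 45
||A||_F = sqrt(45) = 6.7082

6.7082


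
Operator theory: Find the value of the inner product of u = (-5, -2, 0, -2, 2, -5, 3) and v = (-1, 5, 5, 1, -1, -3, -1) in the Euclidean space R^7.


Computing the standard inner product <u, v> = sum u_i * v_i
= -5*-1 + -2*5 + 0*5 + -2*1 + 2*-1 + -5*-3 + 3*-1
= 5 + -10 + 0 + -2 + -2 + 15 + -3
= 3

3


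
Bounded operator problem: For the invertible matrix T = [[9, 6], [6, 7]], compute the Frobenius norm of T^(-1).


det(T) = 9*7 - 6*6 = 27
T^(-1) = (1/27) * [[7, -6], [-6, 9]] = [[0.2593, -0.2222], [-0.2222, 0.3333]]
||T^(-1)||_F^2 = 0.2593^2 + (-0.2222)^2 + (-0.2222)^2 + 0.3333^2 = 0.2771
||T^(-1)||_F = sqrt(0.2771) = 0.5264

0.5264


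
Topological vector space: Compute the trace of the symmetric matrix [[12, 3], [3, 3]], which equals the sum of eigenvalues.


For a self-adjoint (symmetric) matrix, the eigenvalues are real.
The sum of eigenvalues equals the trace of the matrix.
trace = 12 + 3 = 15

15


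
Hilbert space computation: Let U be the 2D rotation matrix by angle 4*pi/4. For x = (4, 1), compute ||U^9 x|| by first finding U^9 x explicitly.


U is a rotation by theta = 4*pi/4
U^9 = rotation by 9*theta = 36*pi/4 = 4*pi/4 (mod 2*pi)
cos(4*pi/4) = -1.0000, sin(4*pi/4) = 0.0000
U^9 x = (-1.0000 * 4 - 0.0000 * 1, 0.0000 * 4 + -1.0000 * 1)
= (-4.0000, -1.0000)
||U^9 x|| = sqrt((-4.0000)^2 + (-1.0000)^2) = sqrt(17.0000) = 4.1231

4.1231


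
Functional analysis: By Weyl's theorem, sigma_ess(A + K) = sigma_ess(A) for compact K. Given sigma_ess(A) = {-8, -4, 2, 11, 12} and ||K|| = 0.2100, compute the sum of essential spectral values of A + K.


By Weyl's theorem, the essential spectrum is invariant under compact perturbations.
sigma_ess(A + K) = sigma_ess(A) = {-8, -4, 2, 11, 12}
Sum = -8 + -4 + 2 + 11 + 12 = 13

13


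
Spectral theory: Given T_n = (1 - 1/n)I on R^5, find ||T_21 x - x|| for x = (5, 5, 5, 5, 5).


T_21 x - x = (1 - 1/21)x - x = -x/21
||x|| = sqrt(125) = 11.1803
||T_21 x - x|| = ||x||/21 = 11.1803/21 = 0.5324

0.5324


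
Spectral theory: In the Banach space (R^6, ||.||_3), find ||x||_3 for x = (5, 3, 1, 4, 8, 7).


The l^3 norm = (sum |x_i|^3)^(1/3)
Sum of 3th powers = 125 + 27 + 1 + 64 + 512 + 343 = 1072
||x||_3 = (1072)^(1/3) = 10.2345

10.2345


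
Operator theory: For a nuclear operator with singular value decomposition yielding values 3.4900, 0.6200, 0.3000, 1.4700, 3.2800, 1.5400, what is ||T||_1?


The nuclear norm is the sum of all singular values.
||T||_1 = 3.4900 + 0.6200 + 0.3000 + 1.4700 + 3.2800 + 1.5400
= 10.7000

10.7000


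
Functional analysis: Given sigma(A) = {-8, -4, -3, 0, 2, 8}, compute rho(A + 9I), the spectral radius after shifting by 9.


Spectrum of A + 9I = {1, 5, 6, 9, 11, 17}
Spectral radius = max |lambda| over the shifted spectrum
= max(1, 5, 6, 9, 11, 17) = 17

17


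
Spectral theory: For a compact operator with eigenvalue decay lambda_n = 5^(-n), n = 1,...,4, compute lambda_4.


The eigenvalue formula gives lambda_4 = 1/5^4
= 1/625
= 0.0016

0.0016


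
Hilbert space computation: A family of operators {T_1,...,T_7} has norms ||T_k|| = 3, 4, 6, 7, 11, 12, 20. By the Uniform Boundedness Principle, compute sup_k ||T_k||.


By the Uniform Boundedness Principle, the supremum of norms is finite.
sup_k ||T_k|| = max(3, 4, 6, 7, 11, 12, 20) = 20

20


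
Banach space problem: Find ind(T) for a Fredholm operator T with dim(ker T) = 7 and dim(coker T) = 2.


The Fredholm index is defined as ind(T) = dim(ker T) - dim(coker T)
= 7 - 2
= 5

5


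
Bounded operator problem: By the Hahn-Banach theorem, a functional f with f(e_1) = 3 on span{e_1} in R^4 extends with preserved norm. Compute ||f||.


The norm of f is given by ||f|| = sup_{||x||=1} |f(x)|.
On span{e_1}, ||e_1|| = 1, so ||f|| = |f(e_1)| / ||e_1||
= |3| / 1 = 3.0000

3.0000


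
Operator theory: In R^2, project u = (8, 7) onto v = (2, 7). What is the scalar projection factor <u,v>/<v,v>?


Computing <u,v> = 8*2 + 7*7 = 65
Computing <v,v> = 2^2 + 7^2 = 53
Projection coefficient = 65/53 = 1.2264

1.2264


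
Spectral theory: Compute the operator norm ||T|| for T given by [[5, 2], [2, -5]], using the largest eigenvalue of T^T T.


A^T A = [[29, 0], [0, 29]]
trace(A^T A) = 58, det(A^T A) = 841
discriminant = 58^2 - 4*841 = 0
Largest eigenvalue of A^T A = (trace + sqrt(disc))/2 = 29.0000
||T|| = sqrt(29.0000) = 5.3852

5.3852


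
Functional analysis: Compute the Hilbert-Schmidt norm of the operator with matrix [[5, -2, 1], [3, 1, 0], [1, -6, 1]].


The Hilbert-Schmidt norm is sqrt(sum of squares of all entries).
Sum of squares = 5^2 + (-2)^2 + 1^2 + 3^2 + 1^2 + 0^2 + 1^2 + (-6)^2 + 1^2
= 25 + 4 + 1 + 9 + 1 + 0 + 1 + 36 + 1 = 78
||T||_HS = sqrt(78) = 8.8318

8.8318


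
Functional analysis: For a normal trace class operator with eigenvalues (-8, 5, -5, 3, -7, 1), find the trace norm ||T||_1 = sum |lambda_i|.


For a normal operator, singular values equal |eigenvalues|.
Trace norm = sum |lambda_i| = 8 + 5 + 5 + 3 + 7 + 1
= 29

29


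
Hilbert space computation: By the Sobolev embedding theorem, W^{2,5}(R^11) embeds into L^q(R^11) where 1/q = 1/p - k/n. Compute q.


Using the Sobolev embedding formula: 1/q = 1/p - k/n
1/q = 1/5 - 2/11 = 1/55
q = 1/(1/55) = 55

55.0000


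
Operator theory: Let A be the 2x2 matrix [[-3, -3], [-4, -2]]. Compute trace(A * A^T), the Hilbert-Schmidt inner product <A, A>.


trace(A * A^T) = sum of squares of all entries
= (-3)^2 + (-3)^2 + (-4)^2 + (-2)^2
= 9 + 9 + 16 + 4
= 38

38


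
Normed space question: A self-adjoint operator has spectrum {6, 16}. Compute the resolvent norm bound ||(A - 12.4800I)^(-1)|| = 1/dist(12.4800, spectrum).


dist(12.4800, {6, 16}) = min(|12.4800 - 6|, |12.4800 - 16|)
= min(6.4800, 3.5200) = 3.5200
Resolvent bound = 1/3.5200 = 0.2841

0.2841


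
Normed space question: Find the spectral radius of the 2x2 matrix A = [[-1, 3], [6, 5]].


For a 2x2 matrix, eigenvalues satisfy lambda^2 - (trace)*lambda + det = 0
trace = -1 + 5 = 4
det = -1*5 - 3*6 = -23
discriminant = 4^2 - 4*(-23) = 108
spectral radius = max |eigenvalue| = 7.1962

7.1962


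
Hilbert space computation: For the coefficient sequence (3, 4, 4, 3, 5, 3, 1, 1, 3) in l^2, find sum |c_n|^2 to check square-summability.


sum |c_n|^2 = 3^2 + 4^2 + 4^2 + 3^2 + 5^2 + 3^2 + 1^2 + 1^2 + 3^2
= 9 + 16 + 16 + 9 + 25 + 9 + 1 + 1 + 9
= 95

95


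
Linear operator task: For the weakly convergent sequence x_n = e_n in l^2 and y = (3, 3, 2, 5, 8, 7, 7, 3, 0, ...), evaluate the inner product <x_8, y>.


x_8 = e_8 is the standard basis vector with 1 in position 8.
<x_8, y> = y_8 = 3
As n -> infinity, <x_n, y> -> 0, confirming weak convergence of (x_n) to 0.

3


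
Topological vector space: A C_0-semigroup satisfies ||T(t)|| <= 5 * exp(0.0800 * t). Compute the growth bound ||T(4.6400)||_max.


||T(4.6400)|| <= 5 * exp(0.0800 * 4.6400)
= 5 * exp(0.3712)
= 5 * 1.4495
= 7.2474

7.2474


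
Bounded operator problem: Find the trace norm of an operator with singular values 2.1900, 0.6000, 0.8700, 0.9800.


The nuclear norm is the sum of all singular values.
||T||_1 = 2.1900 + 0.6000 + 0.8700 + 0.9800
= 4.6400

4.6400


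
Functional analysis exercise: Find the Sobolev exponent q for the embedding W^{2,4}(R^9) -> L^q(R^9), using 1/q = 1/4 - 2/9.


Using the Sobolev embedding formula: 1/q = 1/p - k/n
1/q = 1/4 - 2/9 = 1/36
q = 1/(1/36) = 36

36.0000


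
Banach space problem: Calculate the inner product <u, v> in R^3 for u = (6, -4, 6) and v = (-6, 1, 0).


Computing the standard inner product <u, v> = sum u_i * v_i
= 6*-6 + -4*1 + 6*0
= -36 + -4 + 0
= -40

-40


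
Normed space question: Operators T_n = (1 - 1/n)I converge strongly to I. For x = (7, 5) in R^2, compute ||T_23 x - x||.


T_23 x - x = (1 - 1/23)x - x = -x/23
||x|| = sqrt(74) = 8.6023
||T_23 x - x|| = ||x||/23 = 8.6023/23 = 0.3740

0.3740


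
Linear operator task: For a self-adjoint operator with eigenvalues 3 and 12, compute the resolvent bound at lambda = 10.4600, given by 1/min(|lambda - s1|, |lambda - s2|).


dist(10.4600, {3, 12}) = min(|10.4600 - 3|, |10.4600 - 12|)
= min(7.4600, 1.5400) = 1.5400
Resolvent bound = 1/1.5400 = 0.6494

0.6494


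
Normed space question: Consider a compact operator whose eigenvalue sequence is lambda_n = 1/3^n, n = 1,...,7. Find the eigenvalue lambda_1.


The eigenvalue formula gives lambda_1 = 1/3^1
= 1/3
= 0.3333

0.3333


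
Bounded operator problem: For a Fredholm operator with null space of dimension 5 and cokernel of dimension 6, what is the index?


The Fredholm index is defined as ind(T) = dim(ker T) - dim(coker T)
= 5 - 6
= -1

-1


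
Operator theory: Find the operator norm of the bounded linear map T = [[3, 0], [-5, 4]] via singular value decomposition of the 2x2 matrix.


A^T A = [[34, -20], [-20, 16]]
trace(A^T A) = 50, det(A^T A) = 144
discriminant = 50^2 - 4*144 = 1924
Largest eigenvalue of A^T A = (trace + sqrt(disc))/2 = 46.9317
||T|| = sqrt(46.9317) = 6.8507

6.8507


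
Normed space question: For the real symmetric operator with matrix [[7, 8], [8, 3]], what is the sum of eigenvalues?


For a self-adjoint (symmetric) matrix, the eigenvalues are real.
The sum of eigenvalues equals the trace of the matrix.
trace = 7 + 3 = 10

10


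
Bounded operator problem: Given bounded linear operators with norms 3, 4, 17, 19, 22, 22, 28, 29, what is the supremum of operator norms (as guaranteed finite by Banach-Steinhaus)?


By the Uniform Boundedness Principle, the supremum of norms is finite.
sup_k ||T_k|| = max(3, 4, 17, 19, 22, 22, 28, 29) = 29

29


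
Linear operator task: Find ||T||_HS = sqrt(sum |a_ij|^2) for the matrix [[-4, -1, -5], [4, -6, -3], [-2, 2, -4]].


The Hilbert-Schmidt norm is sqrt(sum of squares of all entries).
Sum of squares = (-4)^2 + (-1)^2 + (-5)^2 + 4^2 + (-6)^2 + (-3)^2 + (-2)^2 + 2^2 + (-4)^2
= 16 + 1 + 25 + 16 + 36 + 9 + 4 + 4 + 16 = 127
||T||_HS = sqrt(127) = 11.2694

11.2694


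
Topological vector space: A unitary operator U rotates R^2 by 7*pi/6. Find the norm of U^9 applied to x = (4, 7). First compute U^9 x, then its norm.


U is a rotation by theta = 7*pi/6
U^9 = rotation by 9*theta = 63*pi/6 = 3*pi/6 (mod 2*pi)
cos(3*pi/6) = 0.0000, sin(3*pi/6) = 1.0000
U^9 x = (0.0000 * 4 - 1.0000 * 7, 1.0000 * 4 + 0.0000 * 7)
= (-7.0000, 4.0000)
||U^9 x|| = sqrt((-7.0000)^2 + 4.0000^2) = sqrt(65.0000) = 8.0623

8.0623


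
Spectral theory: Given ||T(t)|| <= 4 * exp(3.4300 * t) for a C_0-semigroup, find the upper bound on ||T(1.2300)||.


||T(1.2300)|| <= 4 * exp(3.4300 * 1.2300)
= 4 * exp(4.2189)
= 4 * 67.9587
= 271.8348

271.8348


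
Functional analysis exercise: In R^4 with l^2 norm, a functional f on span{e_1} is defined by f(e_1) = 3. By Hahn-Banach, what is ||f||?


The norm of f is given by ||f|| = sup_{||x||=1} |f(x)|.
On span{e_1}, ||e_1|| = 1, so ||f|| = |f(e_1)| / ||e_1||
= |3| / 1 = 3.0000

3.0000


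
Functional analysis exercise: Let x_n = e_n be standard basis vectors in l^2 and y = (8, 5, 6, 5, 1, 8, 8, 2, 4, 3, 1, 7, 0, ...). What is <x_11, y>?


x_11 = e_11 is the standard basis vector with 1 in position 11.
<x_11, y> = y_11 = 1
As n -> infinity, <x_n, y> -> 0, confirming weak convergence of (x_n) to 0.

1


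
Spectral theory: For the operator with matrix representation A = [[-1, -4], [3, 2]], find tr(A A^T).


trace(A * A^T) = sum of squares of all entries
= (-1)^2 + (-4)^2 + 3^2 + 2^2
= 1 + 16 + 9 + 4
= 30

30


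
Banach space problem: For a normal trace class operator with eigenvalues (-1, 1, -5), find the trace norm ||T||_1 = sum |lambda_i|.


For a normal operator, singular values equal |eigenvalues|.
Trace norm = sum |lambda_i| = 1 + 1 + 5
= 7

7


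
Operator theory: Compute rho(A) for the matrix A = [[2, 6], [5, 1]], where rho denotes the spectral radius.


For a 2x2 matrix, eigenvalues satisfy lambda^2 - (trace)*lambda + det = 0
trace = 2 + 1 = 3
det = 2*1 - 6*5 = -28
discriminant = 3^2 - 4*(-28) = 121
spectral radius = max |eigenvalue| = 7.0000

7.0000


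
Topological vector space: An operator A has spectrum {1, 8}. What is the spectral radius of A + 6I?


Spectrum of A + 6I = {7, 14}
Spectral radius = max |lambda| over the shifted spectrum
= max(7, 14) = 14

14


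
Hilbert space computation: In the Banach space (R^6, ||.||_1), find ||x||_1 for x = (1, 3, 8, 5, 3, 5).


The l^1 norm equals the sum of absolute values of all components.
||x||_1 = 1 + 3 + 8 + 5 + 3 + 5
= 25

25.0000


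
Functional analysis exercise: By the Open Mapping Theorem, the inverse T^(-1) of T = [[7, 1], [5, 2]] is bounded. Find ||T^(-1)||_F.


det(T) = 7*2 - 1*5 = 9
T^(-1) = (1/9) * [[2, -1], [-5, 7]] = [[0.2222, -0.1111], [-0.5556, 0.7778]]
||T^(-1)||_F^2 = 0.2222^2 + (-0.1111)^2 + (-0.5556)^2 + 0.7778^2 = 0.9753
||T^(-1)||_F = sqrt(0.9753) = 0.9876

0.9876


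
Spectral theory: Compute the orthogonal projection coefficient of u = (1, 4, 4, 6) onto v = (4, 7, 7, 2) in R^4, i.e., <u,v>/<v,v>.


Computing <u,v> = 1*4 + 4*7 + 4*7 + 6*2 = 72
Computing <v,v> = 4^2 + 7^2 + 7^2 + 2^2 = 118
Projection coefficient = 72/118 = 0.6102

0.6102


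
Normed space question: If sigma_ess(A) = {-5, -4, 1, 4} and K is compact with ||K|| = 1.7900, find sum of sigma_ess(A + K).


By Weyl's theorem, the essential spectrum is invariant under compact perturbations.
sigma_ess(A + K) = sigma_ess(A) = {-5, -4, 1, 4}
Sum = -5 + -4 + 1 + 4 = -4

-4


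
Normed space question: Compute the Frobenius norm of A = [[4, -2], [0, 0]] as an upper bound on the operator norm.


||A||_F^2 = sum a_ij^2
= 4^2 + (-2)^2 + 0^2 + 0^2
= 16 + 4 + 0 + 0 = 20
||A||_F = sqrt(20) = 4.4721

4.4721


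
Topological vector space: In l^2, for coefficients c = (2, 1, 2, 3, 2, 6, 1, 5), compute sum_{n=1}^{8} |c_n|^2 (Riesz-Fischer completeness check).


sum |c_n|^2 = 2^2 + 1^2 + 2^2 + 3^2 + 2^2 + 6^2 + 1^2 + 5^2
= 4 + 1 + 4 + 9 + 4 + 36 + 1 + 25
= 84

84


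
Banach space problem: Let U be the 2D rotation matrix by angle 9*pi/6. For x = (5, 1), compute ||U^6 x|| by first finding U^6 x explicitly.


U is a rotation by theta = 9*pi/6
U^6 = rotation by 6*theta = 54*pi/6 = 6*pi/6 (mod 2*pi)
cos(6*pi/6) = -1.0000, sin(6*pi/6) = 0.0000
U^6 x = (-1.0000 * 5 - 0.0000 * 1, 0.0000 * 5 + -1.0000 * 1)
= (-5.0000, -1.0000)
||U^6 x|| = sqrt((-5.0000)^2 + (-1.0000)^2) = sqrt(26.0000) = 5.0990

5.0990


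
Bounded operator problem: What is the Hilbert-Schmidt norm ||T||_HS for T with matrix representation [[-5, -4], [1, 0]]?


The Hilbert-Schmidt norm is sqrt(sum of squares of all entries).
Sum of squares = (-5)^2 + (-4)^2 + 1^2 + 0^2
= 25 + 16 + 1 + 0 = 42
||T||_HS = sqrt(42) = 6.4807

6.4807


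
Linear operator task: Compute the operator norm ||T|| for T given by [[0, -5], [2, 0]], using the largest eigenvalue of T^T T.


A^T A = [[4, 0], [0, 25]]
trace(A^T A) = 29, det(A^T A) = 100
discriminant = 29^2 - 4*100 = 441
Largest eigenvalue of A^T A = (trace + sqrt(disc))/2 = 25.0000
||T|| = sqrt(25.0000) = 5.0000

5.0000


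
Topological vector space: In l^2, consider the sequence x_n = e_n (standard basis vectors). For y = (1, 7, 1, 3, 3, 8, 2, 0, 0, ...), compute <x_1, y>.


x_1 = e_1 is the standard basis vector with 1 in position 1.
<x_1, y> = y_1 = 1
As n -> infinity, <x_n, y> -> 0, confirming weak convergence of (x_n) to 0.

1


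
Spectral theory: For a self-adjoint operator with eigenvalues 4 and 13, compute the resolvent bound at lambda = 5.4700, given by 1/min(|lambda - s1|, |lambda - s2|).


dist(5.4700, {4, 13}) = min(|5.4700 - 4|, |5.4700 - 13|)
= min(1.4700, 7.5300) = 1.4700
Resolvent bound = 1/1.4700 = 0.6803

0.6803


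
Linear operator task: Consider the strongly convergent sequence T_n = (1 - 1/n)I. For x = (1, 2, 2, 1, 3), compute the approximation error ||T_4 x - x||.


T_4 x - x = (1 - 1/4)x - x = -x/4
||x|| = sqrt(19) = 4.3589
||T_4 x - x|| = ||x||/4 = 4.3589/4 = 1.0897

1.0897


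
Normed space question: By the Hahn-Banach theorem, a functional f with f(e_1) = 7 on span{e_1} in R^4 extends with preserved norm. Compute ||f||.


The norm of f is given by ||f|| = sup_{||x||=1} |f(x)|.
On span{e_1}, ||e_1|| = 1, so ||f|| = |f(e_1)| / ||e_1||
= |7| / 1 = 7.0000

7.0000


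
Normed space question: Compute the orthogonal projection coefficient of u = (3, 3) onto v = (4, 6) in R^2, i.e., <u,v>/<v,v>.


Computing <u,v> = 3*4 + 3*6 = 30
Computing <v,v> = 4^2 + 6^2 = 52
Projection coefficient = 30/52 = 0.5769

0.5769


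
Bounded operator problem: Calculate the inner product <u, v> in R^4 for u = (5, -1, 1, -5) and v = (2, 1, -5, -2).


Computing the standard inner product <u, v> = sum u_i * v_i
= 5*2 + -1*1 + 1*-5 + -5*-2
= 10 + -1 + -5 + 10
= 14

14


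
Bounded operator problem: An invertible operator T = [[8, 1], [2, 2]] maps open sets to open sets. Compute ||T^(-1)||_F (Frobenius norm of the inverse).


det(T) = 8*2 - 1*2 = 14
T^(-1) = (1/14) * [[2, -1], [-2, 8]] = [[0.1429, -0.0714], [-0.1429, 0.5714]]
||T^(-1)||_F^2 = 0.1429^2 + (-0.0714)^2 + (-0.1429)^2 + 0.5714^2 = 0.3724
||T^(-1)||_F = sqrt(0.3724) = 0.6103

0.6103


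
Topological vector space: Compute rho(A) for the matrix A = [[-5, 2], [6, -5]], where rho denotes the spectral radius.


For a 2x2 matrix, eigenvalues satisfy lambda^2 - (trace)*lambda + det = 0
trace = -5 + -5 = -10
det = -5*-5 - 2*6 = 13
discriminant = (-10)^2 - 4*(13) = 48
spectral radius = max |eigenvalue| = 8.4641

8.4641


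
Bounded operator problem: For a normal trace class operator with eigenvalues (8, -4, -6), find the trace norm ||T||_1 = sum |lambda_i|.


For a normal operator, singular values equal |eigenvalues|.
Trace norm = sum |lambda_i| = 8 + 4 + 6
= 18

18


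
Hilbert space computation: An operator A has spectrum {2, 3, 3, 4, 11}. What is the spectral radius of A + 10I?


Spectrum of A + 10I = {12, 13, 13, 14, 21}
Spectral radius = max |lambda| over the shifted spectrum
= max(12, 13, 13, 14, 21) = 21

21


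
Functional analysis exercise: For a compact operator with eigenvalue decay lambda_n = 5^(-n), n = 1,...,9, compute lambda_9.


The eigenvalue formula gives lambda_9 = 1/5^9
= 1/1953125
= 5.1200e-07

5.1200e-07


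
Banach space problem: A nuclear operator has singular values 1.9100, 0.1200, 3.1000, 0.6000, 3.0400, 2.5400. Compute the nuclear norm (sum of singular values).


The nuclear norm is the sum of all singular values.
||T||_1 = 1.9100 + 0.1200 + 3.1000 + 0.6000 + 3.0400 + 2.5400
= 11.3100

11.3100


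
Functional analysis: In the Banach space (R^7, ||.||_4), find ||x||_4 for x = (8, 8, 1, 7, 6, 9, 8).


The l^4 norm = (sum |x_i|^4)^(1/4)
Sum of 4th powers = 4096 + 4096 + 1 + 2401 + 1296 + 6561 + 4096 = 22547
||x||_4 = (22547)^(1/4) = 12.2538

12.2538


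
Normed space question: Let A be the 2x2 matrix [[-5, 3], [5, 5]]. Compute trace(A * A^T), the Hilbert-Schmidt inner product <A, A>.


trace(A * A^T) = sum of squares of all entries
= (-5)^2 + 3^2 + 5^2 + 5^2
= 25 + 9 + 25 + 25
= 84

84


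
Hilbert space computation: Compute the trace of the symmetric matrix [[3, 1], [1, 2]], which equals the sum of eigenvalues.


For a self-adjoint (symmetric) matrix, the eigenvalues are real.
The sum of eigenvalues equals the trace of the matrix.
trace = 3 + 2 = 5

5


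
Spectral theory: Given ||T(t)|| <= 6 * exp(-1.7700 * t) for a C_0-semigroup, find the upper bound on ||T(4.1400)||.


||T(4.1400)|| <= 6 * exp(-1.7700 * 4.1400)
= 6 * exp(-7.3278)
= 6 * 6.5702e-04
= 0.0039

0.0039


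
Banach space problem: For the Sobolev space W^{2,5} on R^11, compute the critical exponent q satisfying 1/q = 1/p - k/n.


Using the Sobolev embedding formula: 1/q = 1/p - k/n
1/q = 1/5 - 2/11 = 1/55
q = 1/(1/55) = 55

55.0000


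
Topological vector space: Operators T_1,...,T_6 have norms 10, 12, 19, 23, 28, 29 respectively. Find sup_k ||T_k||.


By the Uniform Boundedness Principle, the supremum of norms is finite.
sup_k ||T_k|| = max(10, 12, 19, 23, 28, 29) = 29

29


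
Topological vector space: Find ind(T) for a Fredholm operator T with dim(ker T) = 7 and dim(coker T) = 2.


The Fredholm index is defined as ind(T) = dim(ker T) - dim(coker T)
= 7 - 2
= 5

5


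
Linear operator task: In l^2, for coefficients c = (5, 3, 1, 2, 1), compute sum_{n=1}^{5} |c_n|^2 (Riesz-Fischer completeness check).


sum |c_n|^2 = 5^2 + 3^2 + 1^2 + 2^2 + 1^2
= 25 + 9 + 1 + 4 + 1
= 40

40


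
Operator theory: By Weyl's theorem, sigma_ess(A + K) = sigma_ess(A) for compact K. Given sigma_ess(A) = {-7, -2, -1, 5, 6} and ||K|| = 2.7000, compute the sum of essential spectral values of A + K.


By Weyl's theorem, the essential spectrum is invariant under compact perturbations.
sigma_ess(A + K) = sigma_ess(A) = {-7, -2, -1, 5, 6}
Sum = -7 + -2 + -1 + 5 + 6 = 1

1


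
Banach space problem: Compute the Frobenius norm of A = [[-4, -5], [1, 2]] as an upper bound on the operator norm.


||A||_F^2 = sum a_ij^2
= (-4)^2 + (-5)^2 + 1^2 + 2^2
= 16 + 25 + 1 + 4 = 46
||A||_F = sqrt(46) = 6.7823

6.7823


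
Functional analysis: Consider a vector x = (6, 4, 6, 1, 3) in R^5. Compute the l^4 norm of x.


The l^4 norm = (sum |x_i|^4)^(1/4)
Sum of 4th powers = 1296 + 256 + 1296 + 1 + 81 = 2930
||x||_4 = (2930)^(1/4) = 7.3573

7.3573


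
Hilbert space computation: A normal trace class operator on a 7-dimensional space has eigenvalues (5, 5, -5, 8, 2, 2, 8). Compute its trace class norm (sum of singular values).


For a normal operator, singular values equal |eigenvalues|.
Trace norm = sum |lambda_i| = 5 + 5 + 5 + 8 + 2 + 2 + 8
= 35

35


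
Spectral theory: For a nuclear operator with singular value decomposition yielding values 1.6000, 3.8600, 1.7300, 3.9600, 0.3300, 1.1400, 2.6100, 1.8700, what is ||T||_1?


The nuclear norm is the sum of all singular values.
||T||_1 = 1.6000 + 3.8600 + 1.7300 + 3.9600 + 0.3300 + 1.1400 + 2.6100 + 1.8700
= 17.1000

17.1000


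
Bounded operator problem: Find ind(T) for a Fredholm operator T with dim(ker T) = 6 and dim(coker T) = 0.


The Fredholm index is defined as ind(T) = dim(ker T) - dim(coker T)
= 6 - 0
= 6

6


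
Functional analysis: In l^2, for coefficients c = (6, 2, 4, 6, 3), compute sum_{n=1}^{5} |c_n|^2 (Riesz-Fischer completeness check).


sum |c_n|^2 = 6^2 + 2^2 + 4^2 + 6^2 + 3^2
= 36 + 4 + 16 + 36 + 9
= 101

101


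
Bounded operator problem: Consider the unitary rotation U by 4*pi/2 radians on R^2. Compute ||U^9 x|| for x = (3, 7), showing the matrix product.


U is a rotation by theta = 4*pi/2
U^9 = rotation by 9*theta = 36*pi/2 = 0*pi/2 (mod 2*pi)
cos(0*pi/2) = 1.0000, sin(0*pi/2) = 0.0000
U^9 x = (1.0000 * 3 - 0.0000 * 7, 0.0000 * 3 + 1.0000 * 7)
= (3.0000, 7.0000)
||U^9 x|| = sqrt(3.0000^2 + 7.0000^2) = sqrt(58.0000) = 7.6158

7.6158


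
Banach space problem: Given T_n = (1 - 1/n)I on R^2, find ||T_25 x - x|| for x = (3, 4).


T_25 x - x = (1 - 1/25)x - x = -x/25
||x|| = sqrt(25) = 5.0000
||T_25 x - x|| = ||x||/25 = 5.0000/25 = 0.2000

0.2000


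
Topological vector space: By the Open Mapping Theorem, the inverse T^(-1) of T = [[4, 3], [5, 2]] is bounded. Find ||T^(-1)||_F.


det(T) = 4*2 - 3*5 = -7
T^(-1) = (1/-7) * [[2, -3], [-5, 4]] = [[-0.2857, 0.4286], [0.7143, -0.5714]]
||T^(-1)||_F^2 = (-0.2857)^2 + 0.4286^2 + 0.7143^2 + (-0.5714)^2 = 1.1020
||T^(-1)||_F = sqrt(1.1020) = 1.0498

1.0498


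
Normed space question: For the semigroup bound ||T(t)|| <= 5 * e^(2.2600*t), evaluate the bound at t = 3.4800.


||T(3.4800)|| <= 5 * exp(2.2600 * 3.4800)
= 5 * exp(7.8648)
= 5 * 2603.9896
= 13019.9479

13019.9479


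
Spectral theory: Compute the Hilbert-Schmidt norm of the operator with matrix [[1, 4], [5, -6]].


The Hilbert-Schmidt norm is sqrt(sum of squares of all entries).
Sum of squares = 1^2 + 4^2 + 5^2 + (-6)^2
= 1 + 16 + 25 + 36 = 78
||T||_HS = sqrt(78) = 8.8318

8.8318


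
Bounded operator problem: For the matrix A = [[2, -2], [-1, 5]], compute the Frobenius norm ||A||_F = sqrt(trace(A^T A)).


||A||_F^2 = sum a_ij^2
= 2^2 + (-2)^2 + (-1)^2 + 5^2
= 4 + 4 + 1 + 25 = 34
||A||_F = sqrt(34) = 5.8310

5.8310


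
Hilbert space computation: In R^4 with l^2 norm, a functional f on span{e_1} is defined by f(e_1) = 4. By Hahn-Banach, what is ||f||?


The norm of f is given by ||f|| = sup_{||x||=1} |f(x)|.
On span{e_1}, ||e_1|| = 1, so ||f|| = |f(e_1)| / ||e_1||
= |4| / 1 = 4.0000

4.0000


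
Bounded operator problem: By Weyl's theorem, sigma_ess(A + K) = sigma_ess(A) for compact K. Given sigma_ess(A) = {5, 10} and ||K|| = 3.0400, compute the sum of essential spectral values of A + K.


By Weyl's theorem, the essential spectrum is invariant under compact perturbations.
sigma_ess(A + K) = sigma_ess(A) = {5, 10}
Sum = 5 + 10 = 15

15


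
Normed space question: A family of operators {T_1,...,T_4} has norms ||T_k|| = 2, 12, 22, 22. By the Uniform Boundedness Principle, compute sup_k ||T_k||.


By the Uniform Boundedness Principle, the supremum of norms is finite.
sup_k ||T_k|| = max(2, 12, 22, 22) = 22

22


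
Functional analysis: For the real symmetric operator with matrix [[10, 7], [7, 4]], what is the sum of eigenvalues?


For a self-adjoint (symmetric) matrix, the eigenvalues are real.
The sum of eigenvalues equals the trace of the matrix.
trace = 10 + 4 = 14

14


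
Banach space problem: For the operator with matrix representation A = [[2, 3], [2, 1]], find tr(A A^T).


trace(A * A^T) = sum of squares of all entries
= 2^2 + 3^2 + 2^2 + 1^2
= 4 + 9 + 4 + 1
= 18

18


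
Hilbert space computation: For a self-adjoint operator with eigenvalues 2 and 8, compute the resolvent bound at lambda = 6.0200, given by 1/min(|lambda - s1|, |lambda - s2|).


dist(6.0200, {2, 8}) = min(|6.0200 - 2|, |6.0200 - 8|)
= min(4.0200, 1.9800) = 1.9800
Resolvent bound = 1/1.9800 = 0.5051

0.5051


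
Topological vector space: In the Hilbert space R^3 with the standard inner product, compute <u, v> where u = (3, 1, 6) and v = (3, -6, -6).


Computing the standard inner product <u, v> = sum u_i * v_i
= 3*3 + 1*-6 + 6*-6
= 9 + -6 + -36
= -33

-33


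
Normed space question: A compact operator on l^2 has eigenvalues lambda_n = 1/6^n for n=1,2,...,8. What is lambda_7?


The eigenvalue formula gives lambda_7 = 1/6^7
= 1/279936
= 3.5722e-06

3.5722e-06


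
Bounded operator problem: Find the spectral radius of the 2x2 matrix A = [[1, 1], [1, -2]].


For a 2x2 matrix, eigenvalues satisfy lambda^2 - (trace)*lambda + det = 0
trace = 1 + -2 = -1
det = 1*-2 - 1*1 = -3
discriminant = (-1)^2 - 4*(-3) = 13
spectral radius = max |eigenvalue| = 2.3028

2.3028


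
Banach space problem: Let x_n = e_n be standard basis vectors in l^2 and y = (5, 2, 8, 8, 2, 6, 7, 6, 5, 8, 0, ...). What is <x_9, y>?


x_9 = e_9 is the standard basis vector with 1 in position 9.
<x_9, y> = y_9 = 5
As n -> infinity, <x_n, y> -> 0, confirming weak convergence of (x_n) to 0.

5


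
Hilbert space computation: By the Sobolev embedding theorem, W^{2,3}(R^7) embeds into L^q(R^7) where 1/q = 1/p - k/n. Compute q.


Using the Sobolev embedding formula: 1/q = 1/p - k/n
1/q = 1/3 - 2/7 = 1/21
q = 1/(1/21) = 21

21.0000


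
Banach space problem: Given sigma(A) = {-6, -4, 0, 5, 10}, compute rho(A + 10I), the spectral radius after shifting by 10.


Spectrum of A + 10I = {4, 6, 10, 15, 20}
Spectral radius = max |lambda| over the shifted spectrum
= max(4, 6, 10, 15, 20) = 20

20


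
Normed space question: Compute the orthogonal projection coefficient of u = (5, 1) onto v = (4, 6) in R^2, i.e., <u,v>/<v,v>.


Computing <u,v> = 5*4 + 1*6 = 26
Computing <v,v> = 4^2 + 6^2 = 52
Projection coefficient = 26/52 = 0.5000

0.5000


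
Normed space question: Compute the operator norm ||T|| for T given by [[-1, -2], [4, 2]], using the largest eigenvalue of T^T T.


A^T A = [[17, 10], [10, 8]]
trace(A^T A) = 25, det(A^T A) = 36
discriminant = 25^2 - 4*36 = 481
Largest eigenvalue of A^T A = (trace + sqrt(disc))/2 = 23.4659
||T|| = sqrt(23.4659) = 4.8442

4.8442


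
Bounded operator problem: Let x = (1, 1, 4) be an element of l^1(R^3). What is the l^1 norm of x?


The l^1 norm equals the sum of absolute values of all components.
||x||_1 = 1 + 1 + 4
= 6

6.0000


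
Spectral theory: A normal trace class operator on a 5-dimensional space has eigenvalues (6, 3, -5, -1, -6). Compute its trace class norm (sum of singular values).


For a normal operator, singular values equal |eigenvalues|.
Trace norm = sum |lambda_i| = 6 + 3 + 5 + 1 + 6
= 21

21


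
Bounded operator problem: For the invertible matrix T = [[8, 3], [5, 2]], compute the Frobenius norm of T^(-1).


det(T) = 8*2 - 3*5 = 1
T^(-1) = (1/1) * [[2, -3], [-5, 8]] = [[2.0000, -3.0000], [-5.0000, 8.0000]]
||T^(-1)||_F^2 = 2.0000^2 + (-3.0000)^2 + (-5.0000)^2 + 8.0000^2 = 102.0000
||T^(-1)||_F = sqrt(102.0000) = 10.0995

10.0995


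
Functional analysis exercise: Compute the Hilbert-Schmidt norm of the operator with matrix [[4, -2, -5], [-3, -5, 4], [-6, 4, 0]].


The Hilbert-Schmidt norm is sqrt(sum of squares of all entries).
Sum of squares = 4^2 + (-2)^2 + (-5)^2 + (-3)^2 + (-5)^2 + 4^2 + (-6)^2 + 4^2 + 0^2
= 16 + 4 + 25 + 9 + 25 + 16 + 36 + 16 + 0 = 147
||T||_HS = sqrt(147) = 12.1244

12.1244


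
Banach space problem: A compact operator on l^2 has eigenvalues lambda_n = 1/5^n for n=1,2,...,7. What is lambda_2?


The eigenvalue formula gives lambda_2 = 1/5^2
= 1/25
= 0.0400

0.0400


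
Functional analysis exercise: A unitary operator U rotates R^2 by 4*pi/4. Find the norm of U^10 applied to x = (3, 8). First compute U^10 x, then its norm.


U is a rotation by theta = 4*pi/4
U^10 = rotation by 10*theta = 40*pi/4 = 0*pi/4 (mod 2*pi)
cos(0*pi/4) = 1.0000, sin(0*pi/4) = 0.0000
U^10 x = (1.0000 * 3 - 0.0000 * 8, 0.0000 * 3 + 1.0000 * 8)
= (3.0000, 8.0000)
||U^10 x|| = sqrt(3.0000^2 + 8.0000^2) = sqrt(73.0000) = 8.5440

8.5440


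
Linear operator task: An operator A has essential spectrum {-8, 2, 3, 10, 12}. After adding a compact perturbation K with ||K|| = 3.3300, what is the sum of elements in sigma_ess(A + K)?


By Weyl's theorem, the essential spectrum is invariant under compact perturbations.
sigma_ess(A + K) = sigma_ess(A) = {-8, 2, 3, 10, 12}
Sum = -8 + 2 + 3 + 10 + 12 = 19

19


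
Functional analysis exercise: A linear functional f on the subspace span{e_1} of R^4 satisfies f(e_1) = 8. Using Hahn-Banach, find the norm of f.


The norm of f is given by ||f|| = sup_{||x||=1} |f(x)|.
On span{e_1}, ||e_1|| = 1, so ||f|| = |f(e_1)| / ||e_1||
= |8| / 1 = 8.0000

8.0000


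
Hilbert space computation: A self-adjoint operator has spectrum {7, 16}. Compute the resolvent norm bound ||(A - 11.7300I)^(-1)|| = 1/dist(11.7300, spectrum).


dist(11.7300, {7, 16}) = min(|11.7300 - 7|, |11.7300 - 16|)
= min(4.7300, 4.2700) = 4.2700
Resolvent bound = 1/4.2700 = 0.2342

0.2342


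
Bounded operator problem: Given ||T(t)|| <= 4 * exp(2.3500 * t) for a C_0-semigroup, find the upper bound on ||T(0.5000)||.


||T(0.5000)|| <= 4 * exp(2.3500 * 0.5000)
= 4 * exp(1.1750)
= 4 * 3.2381
= 12.9526

12.9526


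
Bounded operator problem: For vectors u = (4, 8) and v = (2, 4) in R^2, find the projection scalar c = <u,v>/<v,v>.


Computing <u,v> = 4*2 + 8*4 = 40
Computing <v,v> = 2^2 + 4^2 = 20
Projection coefficient = 40/20 = 2.0000

2.0000


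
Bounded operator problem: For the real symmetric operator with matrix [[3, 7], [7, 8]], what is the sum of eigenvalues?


For a self-adjoint (symmetric) matrix, the eigenvalues are real.
The sum of eigenvalues equals the trace of the matrix.
trace = 3 + 8 = 11

11


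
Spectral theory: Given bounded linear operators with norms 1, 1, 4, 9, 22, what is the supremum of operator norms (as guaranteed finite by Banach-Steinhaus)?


By the Uniform Boundedness Principle, the supremum of norms is finite.
sup_k ||T_k|| = max(1, 1, 4, 9, 22) = 22

22


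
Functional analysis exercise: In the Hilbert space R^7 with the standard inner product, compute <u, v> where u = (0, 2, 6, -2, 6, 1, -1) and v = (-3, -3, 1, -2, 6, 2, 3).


Computing the standard inner product <u, v> = sum u_i * v_i
= 0*-3 + 2*-3 + 6*1 + -2*-2 + 6*6 + 1*2 + -1*3
= 0 + -6 + 6 + 4 + 36 + 2 + -3
= 39

39


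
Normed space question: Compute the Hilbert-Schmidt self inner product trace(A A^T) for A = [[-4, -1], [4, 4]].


trace(A * A^T) = sum of squares of all entries
= (-4)^2 + (-1)^2 + 4^2 + 4^2
= 16 + 1 + 16 + 16
= 49

49


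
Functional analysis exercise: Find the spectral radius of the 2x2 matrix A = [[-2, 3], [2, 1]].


For a 2x2 matrix, eigenvalues satisfy lambda^2 - (trace)*lambda + det = 0
trace = -2 + 1 = -1
det = -2*1 - 3*2 = -8
discriminant = (-1)^2 - 4*(-8) = 33
spectral radius = max |eigenvalue| = 3.3723

3.3723


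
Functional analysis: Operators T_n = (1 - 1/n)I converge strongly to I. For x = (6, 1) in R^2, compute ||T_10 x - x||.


T_10 x - x = (1 - 1/10)x - x = -x/10
||x|| = sqrt(37) = 6.0828
||T_10 x - x|| = ||x||/10 = 6.0828/10 = 0.6083

0.6083


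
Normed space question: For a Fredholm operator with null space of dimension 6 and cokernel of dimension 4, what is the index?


The Fredholm index is defined as ind(T) = dim(ker T) - dim(coker T)
= 6 - 4
= 2

2


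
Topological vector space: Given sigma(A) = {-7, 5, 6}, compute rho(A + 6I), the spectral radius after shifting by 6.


Spectrum of A + 6I = {-1, 11, 12}
Spectral radius = max |lambda| over the shifted spectrum
= max(1, 11, 12) = 12

12


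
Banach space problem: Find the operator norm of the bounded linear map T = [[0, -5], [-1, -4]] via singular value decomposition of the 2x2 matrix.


A^T A = [[1, 4], [4, 41]]
trace(A^T A) = 42, det(A^T A) = 25
discriminant = 42^2 - 4*25 = 1664
Largest eigenvalue of A^T A = (trace + sqrt(disc))/2 = 41.3961
||T|| = sqrt(41.3961) = 6.4340

6.4340


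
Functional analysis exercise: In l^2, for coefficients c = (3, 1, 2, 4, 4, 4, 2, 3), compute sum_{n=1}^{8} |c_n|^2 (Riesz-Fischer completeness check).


sum |c_n|^2 = 3^2 + 1^2 + 2^2 + 4^2 + 4^2 + 4^2 + 2^2 + 3^2
= 9 + 1 + 4 + 16 + 16 + 16 + 4 + 9
= 75

75


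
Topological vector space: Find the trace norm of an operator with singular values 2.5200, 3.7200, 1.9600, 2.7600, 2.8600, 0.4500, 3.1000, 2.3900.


The nuclear norm is the sum of all singular values.
||T||_1 = 2.5200 + 3.7200 + 1.9600 + 2.7600 + 2.8600 + 0.4500 + 3.1000 + 2.3900
= 19.7600

19.7600


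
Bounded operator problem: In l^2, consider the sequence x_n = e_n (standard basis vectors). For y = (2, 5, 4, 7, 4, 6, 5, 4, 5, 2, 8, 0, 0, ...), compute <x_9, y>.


x_9 = e_9 is the standard basis vector with 1 in position 9.
<x_9, y> = y_9 = 5
As n -> infinity, <x_n, y> -> 0, confirming weak convergence of (x_n) to 0.

5


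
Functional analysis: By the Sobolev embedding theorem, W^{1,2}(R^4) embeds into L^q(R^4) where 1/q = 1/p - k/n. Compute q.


Using the Sobolev embedding formula: 1/q = 1/p - k/n
1/q = 1/2 - 1/4 = 1/4
q = 1/(1/4) = 4

4.0000


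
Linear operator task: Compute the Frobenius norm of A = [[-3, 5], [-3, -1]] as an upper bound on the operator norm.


||A||_F^2 = sum a_ij^2
= (-3)^2 + 5^2 + (-3)^2 + (-1)^2
= 9 + 25 + 9 + 1 = 44
||A||_F = sqrt(44) = 6.6332

6.6332


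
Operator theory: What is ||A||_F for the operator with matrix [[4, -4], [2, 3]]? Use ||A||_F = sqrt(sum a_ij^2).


||A||_F^2 = sum a_ij^2
= 4^2 + (-4)^2 + 2^2 + 3^2
= 16 + 16 + 4 + 9 = 45
||A||_F = sqrt(45) = 6.7082

6.7082


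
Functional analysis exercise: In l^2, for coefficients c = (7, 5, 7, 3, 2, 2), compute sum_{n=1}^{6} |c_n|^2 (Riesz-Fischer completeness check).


sum |c_n|^2 = 7^2 + 5^2 + 7^2 + 3^2 + 2^2 + 2^2
= 49 + 25 + 49 + 9 + 4 + 4
= 140

140


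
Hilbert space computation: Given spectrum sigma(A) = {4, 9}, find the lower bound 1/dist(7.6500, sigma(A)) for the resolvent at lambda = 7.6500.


dist(7.6500, {4, 9}) = min(|7.6500 - 4|, |7.6500 - 9|)
= min(3.6500, 1.3500) = 1.3500
Resolvent bound = 1/1.3500 = 0.7407

0.7407


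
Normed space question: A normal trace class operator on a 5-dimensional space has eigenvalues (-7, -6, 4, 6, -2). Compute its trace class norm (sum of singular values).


For a normal operator, singular values equal |eigenvalues|.
Trace norm = sum |lambda_i| = 7 + 6 + 4 + 6 + 2
= 25

25


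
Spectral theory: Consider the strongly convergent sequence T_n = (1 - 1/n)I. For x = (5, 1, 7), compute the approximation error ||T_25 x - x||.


T_25 x - x = (1 - 1/25)x - x = -x/25
||x|| = sqrt(75) = 8.6603
||T_25 x - x|| = ||x||/25 = 8.6603/25 = 0.3464

0.3464


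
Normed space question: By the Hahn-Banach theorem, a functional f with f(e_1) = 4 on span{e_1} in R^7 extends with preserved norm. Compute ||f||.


The norm of f is given by ||f|| = sup_{||x||=1} |f(x)|.
On span{e_1}, ||e_1|| = 1, so ||f|| = |f(e_1)| / ||e_1||
= |4| / 1 = 4.0000

4.0000


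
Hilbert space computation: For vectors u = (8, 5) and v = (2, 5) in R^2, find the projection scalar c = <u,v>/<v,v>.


Computing <u,v> = 8*2 + 5*5 = 41
Computing <v,v> = 2^2 + 5^2 = 29
Projection coefficient = 41/29 = 1.4138

1.4138


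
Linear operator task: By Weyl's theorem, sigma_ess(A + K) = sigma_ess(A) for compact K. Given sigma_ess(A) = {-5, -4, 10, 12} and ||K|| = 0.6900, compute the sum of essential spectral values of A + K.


By Weyl's theorem, the essential spectrum is invariant under compact perturbations.
sigma_ess(A + K) = sigma_ess(A) = {-5, -4, 10, 12}
Sum = -5 + -4 + 10 + 12 = 13

13


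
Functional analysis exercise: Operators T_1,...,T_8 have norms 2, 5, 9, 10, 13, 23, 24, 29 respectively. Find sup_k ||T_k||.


By the Uniform Boundedness Principle, the supremum of norms is finite.
sup_k ||T_k|| = max(2, 5, 9, 10, 13, 23, 24, 29) = 29

29


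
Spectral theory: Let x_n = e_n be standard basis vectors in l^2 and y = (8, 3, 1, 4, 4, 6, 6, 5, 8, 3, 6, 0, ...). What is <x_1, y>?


x_1 = e_1 is the standard basis vector with 1 in position 1.
<x_1, y> = y_1 = 8
As n -> infinity, <x_n, y> -> 0, confirming weak convergence of (x_n) to 0.

8


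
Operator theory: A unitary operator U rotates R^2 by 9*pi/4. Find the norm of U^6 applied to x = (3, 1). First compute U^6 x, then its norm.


U is a rotation by theta = 9*pi/4
U^6 = rotation by 6*theta = 54*pi/4 = 6*pi/4 (mod 2*pi)
cos(6*pi/4) = 0.0000, sin(6*pi/4) = -1.0000
U^6 x = (0.0000 * 3 - -1.0000 * 1, -1.0000 * 3 + 0.0000 * 1)
= (1.0000, -3.0000)
||U^6 x|| = sqrt(1.0000^2 + (-3.0000)^2) = sqrt(10.0000) = 3.1623

3.1623


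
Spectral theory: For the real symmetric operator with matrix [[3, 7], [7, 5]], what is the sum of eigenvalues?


For a self-adjoint (symmetric) matrix, the eigenvalues are real.
The sum of eigenvalues equals the trace of the matrix.
trace = 3 + 5 = 8

8
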